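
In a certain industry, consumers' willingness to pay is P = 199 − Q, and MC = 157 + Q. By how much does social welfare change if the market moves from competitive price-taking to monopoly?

Competitive equilibrium sets price equal to marginal cost: 199 − Q = 157 + Q, so Q = 21 and P = 178.
CS = ½·(199 − 178)·21 = 220.5; PS = (178·21 − 157·21 − ½·1·21²) = 220.5; TS = 441.
The monopolist equates marginal revenue to marginal cost: 199 − 2Q = 157 + Q, so Q = 14. From demand, P = 185.
CS = ½·(199 − 185)·14 = 98; PS = (185·14 − 157·14 − ½·1·14²) = 294; TS = 392.
Change in social welfare: 392 − 441 = −49.

Social welfare falls by 49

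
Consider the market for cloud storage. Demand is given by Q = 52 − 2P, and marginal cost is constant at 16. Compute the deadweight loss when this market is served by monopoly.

DWL = 25

Inverting demand: P = 26 − 0.5Q.
Competitive firms price at marginal cost: P = 16, giving Q = 20.
The monopolist equates marginal revenue to marginal cost: 26 − Q = 16, so Q = 10. From demand, P = 21.
DWL is the triangle between Q = 10 and Q = 20: ½·(20 − 10)·(21 − 16) = 25.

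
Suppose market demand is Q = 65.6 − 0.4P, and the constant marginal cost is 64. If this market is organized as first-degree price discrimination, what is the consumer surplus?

Inverting demand: P = 164 − 2.5Q.
A perfectly discriminating monopolist sells every unit with P(Q) ≥ MC(Q), so output equals the competitive quantity Q = 40. Each buyer pays their reservation price, so CS = 0 and the firm captures all surplus.
CS = 0.

CS = 0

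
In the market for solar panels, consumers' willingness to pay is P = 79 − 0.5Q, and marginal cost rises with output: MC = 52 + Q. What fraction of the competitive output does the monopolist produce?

Q_m/Q_c = 0.75

The monopolist equates marginal revenue to marginal cost: 79 − Q = 52 + Q, so Q = 13.5. From demand, P = 72.25.
Competitive equilibrium sets price equal to marginal cost: 79 − 0.5Q = 52 + Q, so Q = 18 and P = 70.
Ratio Q_m/Q_c = 13.5/18 = 0.75.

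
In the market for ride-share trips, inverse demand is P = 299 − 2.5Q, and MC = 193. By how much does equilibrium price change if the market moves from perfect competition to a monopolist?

Perfect competition: P = MC = 193, so 299 − 2.5Q = 193 and Q = 42.4.
Monopoly sets MR = MC: 299 − 5Q = 193 ⇒ Q = 21.2, P = 299 − 2.5·21.2 = 246.
Change in equilibrium price: 246 − 193 = 53.

Equilibrium price rises by 53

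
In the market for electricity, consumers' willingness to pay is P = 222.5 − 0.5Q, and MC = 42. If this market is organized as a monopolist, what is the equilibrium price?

The monopolist equates marginal revenue to marginal cost: 222.5 − Q = 42, so Q = 180.5. From demand, P = 132.25.

P = 132.25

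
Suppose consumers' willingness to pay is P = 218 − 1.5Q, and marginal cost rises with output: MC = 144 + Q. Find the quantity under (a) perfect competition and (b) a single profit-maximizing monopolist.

Competition: Q = 29.6; Monopoly: Q = 18.5

Competitive equilibrium sets price equal to marginal cost: 218 − 1.5Q = 144 + Q, so Q = 29.6 and P = 173.6.
A monopolist chooses Q where MR = MC. MR = 218 − 3Q; setting this equal to 144 + Q gives Q = 18.5 and P = 190.25.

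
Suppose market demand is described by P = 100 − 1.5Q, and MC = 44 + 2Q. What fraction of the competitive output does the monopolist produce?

Monopoly sets MR = MC: 100 − 3Q = 44 + 2Q ⇒ Q = 11.2, P = 100 − 1.5·11.2 = 83.2.
Competitive equilibrium sets price equal to marginal cost: 100 − 1.5Q = 44 + 2Q, so Q = 16 and P = 76.
Ratio Q_m/Q_c = 11.2/16 = 0.7.

Q_m/Q_c = 0.7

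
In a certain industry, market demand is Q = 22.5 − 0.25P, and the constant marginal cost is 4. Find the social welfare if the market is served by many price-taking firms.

Inverting demand: P = 90 − 4Q.
Perfect competition: P = MC = 4, so 90 − 4Q = 4 and Q = 21.5.
CS = ½·(90 − 4)·21.5 = 924.5; PS = (4 − 4)·21.5 = 0; TS = 924.5.

TS = 924.5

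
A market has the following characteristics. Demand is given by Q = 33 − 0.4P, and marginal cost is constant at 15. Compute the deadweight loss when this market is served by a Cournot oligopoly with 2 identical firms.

DWL = 101.25

Inverting demand: P = 82.5 − 2.5Q.
Competitive firms price at marginal cost: P = 15, giving Q = 27.
Cournot with 2 identical firms: the symmetric best-response condition is 82.5 − 7.5q = 15. Each firm produces q = 9, total output Q = 18, price P = 37.5.
DWL is the triangle between Q = 18 and Q = 27: ½·(27 − 18)·(37.5 − 15) = 101.25.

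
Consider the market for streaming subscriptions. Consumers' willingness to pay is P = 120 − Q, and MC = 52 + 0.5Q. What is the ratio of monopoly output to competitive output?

A monopolist chooses Q where MR = MC. MR = 120 − 2Q; setting this equal to 52 + 0.5Q gives Q = 27.2 and P = 92.8.
Under competition P = MC: 120 − Q = 52 + 0.5Q ⇒ Q = 136/3, P = 224/3.
Ratio Q_m/Q_c = 27.2/(136/3) = 0.6.

Q_m/Q_c = 0.6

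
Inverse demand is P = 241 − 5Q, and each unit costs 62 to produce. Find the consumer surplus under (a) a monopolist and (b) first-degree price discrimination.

The monopolist equates marginal revenue to marginal cost: 241 − 10Q = 62, so Q = 17.9. From demand, P = 151.5.
CS = ½·(241 − 151.5)·17.9 = 801.025.
A perfectly discriminating monopolist sells every unit with P(Q) ≥ MC(Q), so output equals the competitive quantity Q = 35.8. Each buyer pays their reservation price, so CS = 0 and the firm captures all surplus.
CS = 0.

Monopoly: CS = 801.025; Perfect PD: CS = 0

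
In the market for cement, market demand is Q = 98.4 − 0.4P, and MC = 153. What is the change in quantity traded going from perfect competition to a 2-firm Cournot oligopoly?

Quantity traded falls by 12.4

Inverting demand: P = 246 − 2.5Q.
Competitive firms price at marginal cost: P = 153, giving Q = 37.2.
With 2 symmetric Cournot firms, each firm's FOC gives 246 − 7.5q = 153, so q = 12.4, Q = 2·12.4 = 24.8, and P = 184.
Change in quantity traded: 24.8 − 37.2 = −12.4.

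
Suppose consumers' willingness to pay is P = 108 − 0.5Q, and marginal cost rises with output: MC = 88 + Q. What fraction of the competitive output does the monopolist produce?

A monopolist chooses Q where MR = MC. MR = 108 − Q; setting this equal to 88 + Q gives Q = 10 and P = 103.
Under competition P = MC: 108 − 0.5Q = 88 + Q ⇒ Q = 40/3, P = 304/3.
Ratio Q_m/Q_c = 10/(40/3) = 0.75.

Q_m/Q_c = 0.75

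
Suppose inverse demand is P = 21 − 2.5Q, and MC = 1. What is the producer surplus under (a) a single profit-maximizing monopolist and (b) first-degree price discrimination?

Monopoly: PS = 40; Perfect PD: PS = 80

A monopolist chooses Q where MR = MC. MR = 21 − 5Q; setting this equal to 1 gives Q = 4 and P = 11.
PS = (11 − 1)·4 = 40.
Under first-degree price discrimination the firm charges each unit its demand price and produces up to where P = MC, i.e. Q = 8. Consumer surplus is zero; producer surplus equals total surplus.
PS = ½·(21 − 1)·8 = 80.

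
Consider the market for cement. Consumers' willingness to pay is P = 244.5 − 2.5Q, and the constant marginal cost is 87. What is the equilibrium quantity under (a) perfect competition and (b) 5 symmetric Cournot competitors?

Competition: Q = 63; Cournot: Q = 52.5

Perfect competition: P = MC = 87, so 244.5 − 2.5Q = 87 and Q = 63.
Cournot with 5 identical firms: the symmetric best-response condition is 244.5 − 15q = 87. Each firm produces q = 10.5, total output Q = 52.5, price P = 113.25.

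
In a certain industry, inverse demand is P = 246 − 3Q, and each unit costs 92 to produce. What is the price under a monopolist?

A monopolist chooses Q where MR = MC. MR = 246 − 6Q; setting this equal to 92 gives Q = 77/3 and P = 169.

P = 169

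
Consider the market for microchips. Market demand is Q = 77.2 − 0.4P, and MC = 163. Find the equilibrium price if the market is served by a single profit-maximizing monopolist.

P = 178

Inverting demand: P = 193 − 2.5Q.
A monopolist chooses Q where MR = MC. MR = 193 − 5Q; setting this equal to 163 gives Q = 6 and P = 178.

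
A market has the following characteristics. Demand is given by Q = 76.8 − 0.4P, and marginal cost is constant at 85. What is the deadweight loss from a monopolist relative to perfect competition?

DWL = 572.45

Inverting demand: P = 192 − 2.5Q.
Competitive firms price at marginal cost: P = 85, giving Q = 42.8.
A monopolist chooses Q where MR = MC. MR = 192 − 5Q; setting this equal to 85 gives Q = 21.4 and P = 138.5.
DWL is the triangle between Q = 21.4 and Q = 42.8: ½·(42.8 − 21.4)·(138.5 − 85) = 572.45.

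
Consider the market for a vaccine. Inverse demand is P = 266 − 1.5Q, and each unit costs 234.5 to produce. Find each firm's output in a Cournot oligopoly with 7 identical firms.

q_i = 2.625

With 7 symmetric Cournot firms, each firm's FOC gives 266 − 12q = 234.5, so q = 2.625, Q = 7·2.625 = 18.375, and P = 3815/16.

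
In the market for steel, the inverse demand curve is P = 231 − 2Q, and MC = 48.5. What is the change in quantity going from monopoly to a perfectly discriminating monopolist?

Quantity rises by 45.625

Monopoly sets MR = MC: 231 − 4Q = 48.5 ⇒ Q = 45.625, P = 231 − 2·45.625 = 139.75.
Under first-degree price discrimination the firm charges each unit its demand price and produces up to where P = MC, i.e. Q = 91.25. Consumer surplus is zero; producer surplus equals total surplus.
Change in quantity: 91.25 − 45.625 = 45.625.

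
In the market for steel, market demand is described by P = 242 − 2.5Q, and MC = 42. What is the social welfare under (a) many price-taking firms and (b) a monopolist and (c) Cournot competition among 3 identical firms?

Competitive firms price at marginal cost: P = 42, giving Q = 80.
CS = ½·(242 − 42)·80 = 8000; PS = (42 − 42)·80 = 0; TS = 8000.
The monopolist equates marginal revenue to marginal cost: 242 − 5Q = 42, so Q = 40. From demand, P = 142.
CS = ½·(242 − 142)·40 = 2000; PS = (142 − 42)·40 = 4000; TS = 6000.
With 3 symmetric Cournot firms, each firm's FOC gives 242 − 10q = 42, so q = 20, Q = 3·20 = 60, and P = 92.
CS = ½·(242 − 92)·60 = 4500; PS = (92 − 42)·60 = 3000; TS = 7500.

Competition: TS = 8000; Monopoly: TS = 6000; Cournot: TS = 7500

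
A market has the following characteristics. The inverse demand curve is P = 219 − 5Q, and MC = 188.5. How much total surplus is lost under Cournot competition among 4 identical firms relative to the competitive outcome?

Under competition P = MC = 188.5, so Q = (219 − 188.5)/5 = 6.1.
With 4 symmetric Cournot firms, each firm's FOC gives 219 − 25q = 188.5, so q = 1.22, Q = 4·1.22 = 4.88, and P = 194.6.
DWL is the triangle between Q = 4.88 and Q = 6.1: ½·(6.1 − 4.88)·(194.6 − 188.5) = 3.721.

DWL = 3.721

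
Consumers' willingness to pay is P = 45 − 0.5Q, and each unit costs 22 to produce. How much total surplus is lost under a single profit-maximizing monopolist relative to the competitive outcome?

Competitive firms price at marginal cost: P = 22, giving Q = 46.
Monopoly sets MR = MC: 45 − Q = 22 ⇒ Q = 23, P = 45 − 0.5·23 = 33.5.
DWL is the triangle between Q = 23 and Q = 46: ½·(46 − 23)·(33.5 − 22) = 132.25.

DWL = 132.25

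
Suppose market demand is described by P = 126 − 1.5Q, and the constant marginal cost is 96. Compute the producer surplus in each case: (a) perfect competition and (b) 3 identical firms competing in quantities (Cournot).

Competition: PS = 0; Cournot: PS = 112.5

Under competition P = MC = 96, so Q = (126 − 96)/1.5 = 20.
PS = (96 − 96)·20 = 0.
With 3 symmetric Cournot firms, each firm's FOC gives 126 − 6q = 96, so q = 5, Q = 3·5 = 15, and P = 103.5.
PS = (103.5 − 96)·15 = 112.5.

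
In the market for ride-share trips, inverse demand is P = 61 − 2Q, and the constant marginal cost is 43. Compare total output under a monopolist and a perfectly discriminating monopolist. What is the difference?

Monopoly sets MR = MC: 61 − 4Q = 43 ⇒ Q = 4.5, P = 61 − 2·4.5 = 52.
Under first-degree price discrimination the firm charges each unit its demand price and produces up to where P = MC, i.e. Q = 9. Consumer surplus is zero; producer surplus equals total surplus.
Change in total output: 9 − 4.5 = 4.5.

Total output rises by 4.5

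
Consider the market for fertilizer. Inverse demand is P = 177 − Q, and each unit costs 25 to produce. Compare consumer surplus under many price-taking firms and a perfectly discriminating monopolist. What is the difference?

Under competition P = MC = 25, so Q = (177 − 25)/1 = 152.
CS = ½·(177 − 25)·152 = 11552.
Under first-degree price discrimination the firm charges each unit its demand price and produces up to where P = MC, i.e. Q = 152. Consumer surplus is zero; producer surplus equals total surplus.
CS = 0.
Change in consumer surplus: 0 − 11552 = −11552.

Consumer surplus falls by 11552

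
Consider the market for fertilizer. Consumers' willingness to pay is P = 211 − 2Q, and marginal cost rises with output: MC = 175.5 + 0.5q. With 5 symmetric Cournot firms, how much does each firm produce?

q_i = 2.84

Cournot with 5 identical firms: the symmetric best-response condition is 211 − 12q = 175.5 + 0.5q. Each firm produces q = 2.84, total output Q = 14.2, price P = 182.6.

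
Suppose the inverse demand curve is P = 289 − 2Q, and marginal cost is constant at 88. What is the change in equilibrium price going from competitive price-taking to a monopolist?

Equilibrium price rises by 100.5

Perfect competition: P = MC = 88, so 289 − 2Q = 88 and Q = 100.5.
A monopolist chooses Q where MR = MC. MR = 289 − 4Q; setting this equal to 88 gives Q = 50.25 and P = 188.5.
Change in equilibrium price: 188.5 − 88 = 100.5.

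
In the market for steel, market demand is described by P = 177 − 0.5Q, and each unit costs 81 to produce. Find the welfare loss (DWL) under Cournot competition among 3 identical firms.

DWL = 576

Perfect competition: P = MC = 81, so 177 − 0.5Q = 81 and Q = 192.
In a 3-firm Cournot equilibrium, symmetry and the first-order condition give q = (177 − 81)/(2) = 48. So Q = 144 and P = 105.
DWL is the triangle between Q = 144 and Q = 192: ½·(192 − 144)·(105 − 81) = 576.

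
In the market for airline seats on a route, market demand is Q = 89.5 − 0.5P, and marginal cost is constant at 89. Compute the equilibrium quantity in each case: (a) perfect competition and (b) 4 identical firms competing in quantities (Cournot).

Competition: Q = 45; Cournot: Q = 36

Inverting demand: P = 179 − 2Q.
Competitive firms price at marginal cost: P = 89, giving Q = 45.
With 4 symmetric Cournot firms, each firm's FOC gives 179 − 10q = 89, so q = 9, Q = 4·9 = 36, and P = 107.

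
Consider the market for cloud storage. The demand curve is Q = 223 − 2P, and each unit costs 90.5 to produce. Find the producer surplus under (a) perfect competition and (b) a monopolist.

Competition: PS = 0; Monopoly: PS = 220.5

Inverting demand: P = 111.5 − 0.5Q.
Competitive firms price at marginal cost: P = 90.5, giving Q = 42.
PS = (90.5 − 90.5)·42 = 0.
A monopolist chooses Q where MR = MC. MR = 111.5 − Q; setting this equal to 90.5 gives Q = 21 and P = 101.
PS = (101 − 90.5)·21 = 220.5.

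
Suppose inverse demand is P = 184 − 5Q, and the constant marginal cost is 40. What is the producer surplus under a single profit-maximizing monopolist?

PS = 1036.8

A monopolist chooses Q where MR = MC. MR = 184 − 10Q; setting this equal to 40 gives Q = 14.4 and P = 112.
PS = (112 − 40)·14.4 = 1036.8.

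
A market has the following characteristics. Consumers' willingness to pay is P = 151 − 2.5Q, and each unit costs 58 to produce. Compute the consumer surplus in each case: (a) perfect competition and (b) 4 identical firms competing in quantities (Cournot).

Under competition P = MC = 58, so Q = (151 − 58)/2.5 = 37.2.
CS = ½·(151 − 58)·37.2 = 1729.8.
In a 4-firm Cournot equilibrium, symmetry and the first-order condition give q = (151 − 58)/(12.5) = 7.44. So Q = 29.76 and P = 76.6.
CS = ½·(151 − 76.6)·29.76 = 1107.072.

Competition: CS = 1729.8; Cournot: CS = 1107.072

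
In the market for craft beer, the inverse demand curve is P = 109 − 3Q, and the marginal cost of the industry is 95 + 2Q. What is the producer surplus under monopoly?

PS = 12.25

Monopoly sets MR = MC: 109 − 6Q = 95 + 2Q ⇒ Q = 1.75, P = 109 − 3·1.75 = 103.75.
PS = P·Q − VC(Q) = 103.75·1.75 − (95·1.75 + ½·2·1.75²) = 12.25.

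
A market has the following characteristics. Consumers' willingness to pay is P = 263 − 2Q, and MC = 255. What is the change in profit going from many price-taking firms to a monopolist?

Profit rises by 8

Perfect competition: P = MC = 255, so 263 − 2Q = 255 and Q = 4.
Profit = (255 − 255)·4 = 0.
A monopolist chooses Q where MR = MC. MR = 263 − 4Q; setting this equal to 255 gives Q = 2 and P = 259.
Profit = (259 − 255)·2 = 8.
Change in profit: 8 − 0 = 8.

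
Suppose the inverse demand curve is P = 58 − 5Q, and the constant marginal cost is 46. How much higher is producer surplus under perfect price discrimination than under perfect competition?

Producer surplus rises by 14.4

Competitive firms price at marginal cost: P = 46, giving Q = 2.4.
PS = (46 − 46)·2.4 = 0.
With perfect price discrimination, output is the efficient level Q = 2.4 (where demand meets MC), but every buyer pays their willingness to pay: CS = 0 and PS = total surplus.
PS = ½·(58 − 46)·2.4 = 14.4.
Change in producer surplus: 14.4 − 0 = 14.4.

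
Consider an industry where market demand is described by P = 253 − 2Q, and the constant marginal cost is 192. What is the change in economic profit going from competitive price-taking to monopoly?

π rises by 465.125

Perfect competition: P = MC = 192, so 253 − 2Q = 192 and Q = 30.5.
Profit = (192 − 192)·30.5 = 0.
A monopolist chooses Q where MR = MC. MR = 253 − 4Q; setting this equal to 192 gives Q = 15.25 and P = 222.5.
Profit = (222.5 − 192)·15.25 = 465.125.
Change in economic profit: 465.125 − 0 = 465.125.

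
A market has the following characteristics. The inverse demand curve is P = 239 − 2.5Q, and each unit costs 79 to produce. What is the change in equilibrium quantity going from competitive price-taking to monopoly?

Under competition P = MC = 79, so Q = (239 − 79)/2.5 = 64.
Monopoly sets MR = MC: 239 − 5Q = 79 ⇒ Q = 32, P = 239 − 2.5·32 = 159.
Change in equilibrium quantity: 32 − 64 = −32.

Q falls by 32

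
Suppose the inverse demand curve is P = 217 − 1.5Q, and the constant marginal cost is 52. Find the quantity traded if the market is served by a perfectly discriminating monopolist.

Q = 110

A perfectly discriminating monopolist sells every unit with P(Q) ≥ MC(Q), so output equals the competitive quantity Q = 110. Each buyer pays their reservation price, so CS = 0 and the firm captures all surplus.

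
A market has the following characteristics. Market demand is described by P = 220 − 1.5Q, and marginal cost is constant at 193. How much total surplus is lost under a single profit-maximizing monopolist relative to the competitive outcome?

DWL = 60.75

Perfect competition: P = MC = 193, so 220 − 1.5Q = 193 and Q = 18.
A monopolist chooses Q where MR = MC. MR = 220 − 3Q; setting this equal to 193 gives Q = 9 and P = 206.5.
DWL is the triangle between Q = 9 and Q = 18: ½·(18 − 9)·(206.5 − 193) = 60.75.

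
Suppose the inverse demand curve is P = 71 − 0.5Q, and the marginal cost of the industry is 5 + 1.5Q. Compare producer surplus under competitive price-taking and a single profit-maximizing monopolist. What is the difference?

Under competition P = MC: 71 − 0.5Q = 5 + 1.5Q ⇒ Q = 33, P = 54.5.
PS = P·Q − VC(Q) = 54.5·33 − (5·33 + ½·1.5·33²) = 816.75.
Monopoly sets MR = MC: 71 − Q = 5 + 1.5Q ⇒ Q = 26.4, P = 71 − 0.5·26.4 = 57.8.
PS = P·Q − VC(Q) = 57.8·26.4 − (5·26.4 + ½·1.5·26.4²) = 871.2.
Change in producer surplus: 871.2 − 816.75 = 54.45.

PS rises by 54.45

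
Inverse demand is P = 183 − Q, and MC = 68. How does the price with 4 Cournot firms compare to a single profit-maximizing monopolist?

Cournot: P = 91; Monopoly: P = 125.5

With 4 symmetric Cournot firms, each firm's FOC gives 183 − 5q = 68, so q = 23, Q = 4·23 = 92, and P = 91.
Monopoly sets MR = MC: 183 − 2Q = 68 ⇒ Q = 57.5, P = 183 − 57.5 = 125.5.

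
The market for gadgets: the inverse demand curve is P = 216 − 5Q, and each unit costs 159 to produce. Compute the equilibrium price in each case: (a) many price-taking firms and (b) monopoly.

Competitive firms price at marginal cost: P = 159, giving Q = 11.4.
Monopoly sets MR = MC: 216 − 10Q = 159 ⇒ Q = 5.7, P = 216 − 5·5.7 = 187.5.

Competition: P = 159; Monopoly: P = 187.5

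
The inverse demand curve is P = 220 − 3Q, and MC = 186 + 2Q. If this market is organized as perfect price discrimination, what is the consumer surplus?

CS = 0

With perfect price discrimination, output is the efficient level Q = 6.8 (where demand meets MC), but every buyer pays their willingness to pay: CS = 0 and PS = total surplus.
CS = 0.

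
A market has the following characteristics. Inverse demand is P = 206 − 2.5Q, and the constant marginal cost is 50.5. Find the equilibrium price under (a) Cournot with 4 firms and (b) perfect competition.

Cournot with 4 identical firms: the symmetric best-response condition is 206 − 12.5q = 50.5. Each firm produces q = 12.44, total output Q = 49.76, price P = 81.6.
Competitive firms price at marginal cost: P = 50.5, giving Q = 62.2.

Cournot: P = 81.6; Competition: P = 50.5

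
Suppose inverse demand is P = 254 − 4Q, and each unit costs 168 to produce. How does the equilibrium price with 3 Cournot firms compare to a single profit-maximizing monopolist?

With 3 symmetric Cournot firms, each firm's FOC gives 254 − 16q = 168, so q = 5.375, Q = 3·5.375 = 16.125, and P = 189.5.
A monopolist chooses Q where MR = MC. MR = 254 − 8Q; setting this equal to 168 gives Q = 10.75 and P = 211.

Cournot: P = 189.5; Monopoly: P = 211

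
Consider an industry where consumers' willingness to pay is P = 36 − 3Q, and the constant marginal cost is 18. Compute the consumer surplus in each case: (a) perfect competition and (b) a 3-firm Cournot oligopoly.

Competition: CS = 54; Cournot: CS = 30.375

Under competition P = MC = 18, so Q = (36 − 18)/3 = 6.
CS = ½·(36 − 18)·6 = 54.
With 3 symmetric Cournot firms, each firm's FOC gives 36 − 12q = 18, so q = 1.5, Q = 3·1.5 = 4.5, and P = 22.5.
CS = ½·(36 − 22.5)·4.5 = 30.375.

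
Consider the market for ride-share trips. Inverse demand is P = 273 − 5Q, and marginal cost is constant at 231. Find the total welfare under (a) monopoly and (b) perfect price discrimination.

Monopoly: TS = 132.3; Perfect PD: TS = 176.4

Monopoly sets MR = MC: 273 − 10Q = 231 ⇒ Q = 4.2, P = 273 − 5·4.2 = 252.
CS = ½·(273 − 252)·4.2 = 44.1; PS = (252 − 231)·4.2 = 88.2; TS = 132.3.
Under first-degree price discrimination the firm charges each unit its demand price and produces up to where P = MC, i.e. Q = 8.4. Consumer surplus is zero; producer surplus equals total surplus.
TS = 176.4 (equal to competitive TS).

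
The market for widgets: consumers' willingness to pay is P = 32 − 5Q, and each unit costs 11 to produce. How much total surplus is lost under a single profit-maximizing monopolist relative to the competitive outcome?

Under competition P = MC = 11, so Q = (32 − 11)/5 = 4.2.
A monopolist chooses Q where MR = MC. MR = 32 − 10Q; setting this equal to 11 gives Q = 2.1 and P = 21.5.
DWL is the triangle between Q = 2.1 and Q = 4.2: ½·(4.2 − 2.1)·(21.5 − 11) = 11.025.

DWL = 11.025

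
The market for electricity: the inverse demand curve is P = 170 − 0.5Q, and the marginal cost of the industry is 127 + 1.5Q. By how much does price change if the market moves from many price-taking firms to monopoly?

Under competition P = MC: 170 − 0.5Q = 127 + 1.5Q ⇒ Q = 21.5, P = 159.25.
The monopolist equates marginal revenue to marginal cost: 170 − Q = 127 + 1.5Q, so Q = 17.2. From demand, P = 161.4.
Change in price: 161.4 − 159.25 = 2.15.

P rises by 2.15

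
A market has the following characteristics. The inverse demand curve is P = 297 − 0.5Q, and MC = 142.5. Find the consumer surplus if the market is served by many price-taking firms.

CS = 23870.25

Under competition P = MC = 142.5, so Q = (297 − 142.5)/0.5 = 309.
CS = ½·(297 − 142.5)·309 = 23870.25.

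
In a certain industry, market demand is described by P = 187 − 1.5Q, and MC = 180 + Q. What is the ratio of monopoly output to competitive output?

Q_m/Q_c = 0.625

A monopolist chooses Q where MR = MC. MR = 187 − 3Q; setting this equal to 180 + Q gives Q = 1.75 and P = 184.375.
Competitive equilibrium sets price equal to marginal cost: 187 − 1.5Q = 180 + Q, so Q = 2.8 and P = 182.8.
Ratio Q_m/Q_c = 1.75/2.8 = 0.625.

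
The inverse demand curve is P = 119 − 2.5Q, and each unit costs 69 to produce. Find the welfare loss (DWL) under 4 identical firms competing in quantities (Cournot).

Under competition P = MC = 69, so Q = (119 − 69)/2.5 = 20.
Cournot with 4 identical firms: the symmetric best-response condition is 119 − 12.5q = 69. Each firm produces q = 4, total output Q = 16, price P = 79.
DWL is the triangle between Q = 16 and Q = 20: ½·(20 − 16)·(79 − 69) = 20.

DWL = 20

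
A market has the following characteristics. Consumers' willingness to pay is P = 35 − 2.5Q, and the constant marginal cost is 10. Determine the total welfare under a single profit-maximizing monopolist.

Monopoly sets MR = MC: 35 − 5Q = 10 ⇒ Q = 5, P = 35 − 2.5·5 = 22.5.
CS = ½·(35 − 22.5)·5 = 31.25; PS = (22.5 − 10)·5 = 62.5; TS = 93.75.

TS = 93.75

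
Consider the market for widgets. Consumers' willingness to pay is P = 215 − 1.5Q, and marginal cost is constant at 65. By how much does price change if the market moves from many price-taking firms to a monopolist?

Under competition P = MC = 65, so Q = (215 − 65)/1.5 = 100.
The monopolist equates marginal revenue to marginal cost: 215 − 3Q = 65, so Q = 50. From demand, P = 140.
Change in price: 140 − 65 = 75.

P rises by 75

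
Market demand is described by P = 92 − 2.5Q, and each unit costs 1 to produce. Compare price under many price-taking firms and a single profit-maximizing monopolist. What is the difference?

Perfect competition: P = MC = 1, so 92 − 2.5Q = 1 and Q = 36.4.
Monopoly sets MR = MC: 92 − 5Q = 1 ⇒ Q = 18.2, P = 92 − 2.5·18.2 = 46.5.
Change in price: 46.5 − 1 = 45.5.

P rises by 45.5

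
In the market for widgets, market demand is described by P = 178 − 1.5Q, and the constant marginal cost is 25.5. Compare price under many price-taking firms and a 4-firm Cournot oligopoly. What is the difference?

P rises by 30.5

Competitive firms price at marginal cost: P = 25.5, giving Q = 305/3.
With 4 symmetric Cournot firms, each firm's FOC gives 178 − 7.5q = 25.5, so q = 61/3, Q = 4·61/3 = 244/3, and P = 56.
Change in price: 56 − 25.5 = 30.5.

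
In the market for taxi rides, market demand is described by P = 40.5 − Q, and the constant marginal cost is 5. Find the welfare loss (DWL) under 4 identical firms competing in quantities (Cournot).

DWL = 25.205

Competitive firms price at marginal cost: P = 5, giving Q = 35.5.
In a 4-firm Cournot equilibrium, symmetry and the first-order condition give q = (40.5 − 5)/(5) = 7.1. So Q = 28.4 and P = 12.1.
DWL is the triangle between Q = 28.4 and Q = 35.5: ½·(35.5 − 28.4)·(12.1 − 5) = 25.205.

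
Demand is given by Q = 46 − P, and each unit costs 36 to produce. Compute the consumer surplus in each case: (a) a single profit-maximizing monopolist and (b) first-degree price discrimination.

Monopoly: CS = 12.5; Perfect PD: CS = 0

Inverting demand: P = 46 − Q.
A monopolist chooses Q where MR = MC. MR = 46 − 2Q; setting this equal to 36 gives Q = 5 and P = 41.
CS = ½·(46 − 41)·5 = 12.5.
Under first-degree price discrimination the firm charges each unit its demand price and produces up to where P = MC, i.e. Q = 10. Consumer surplus is zero; producer surplus equals total surplus.
CS = 0.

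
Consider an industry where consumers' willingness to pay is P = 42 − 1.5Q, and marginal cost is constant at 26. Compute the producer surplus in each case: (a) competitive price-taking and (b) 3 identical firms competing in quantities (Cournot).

Competition: PS = 0; Cournot: PS = 32

Perfect competition: P = MC = 26, so 42 − 1.5Q = 26 and Q = 32/3.
PS = (26 − 26)·32/3 = 0.
With 3 symmetric Cournot firms, each firm's FOC gives 42 − 6q = 26, so q = 8/3, Q = 3·8/3 = 8, and P = 30.
PS = (30 − 26)·8 = 32.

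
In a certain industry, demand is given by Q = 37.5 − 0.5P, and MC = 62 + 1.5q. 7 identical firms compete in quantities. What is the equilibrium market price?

P = 64.6

Inverting demand: P = 75 − 2Q.
In a 7-firm Cournot equilibrium, symmetry and the first-order condition give q = (75 − 62)/(17.5) = 26/35. So Q = 5.2 and P = 64.6.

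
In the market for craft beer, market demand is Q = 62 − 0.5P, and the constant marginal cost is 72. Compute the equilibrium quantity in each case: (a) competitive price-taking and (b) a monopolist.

Inverting demand: P = 124 − 2Q.
Perfect competition: P = MC = 72, so 124 − 2Q = 72 and Q = 26.
Monopoly sets MR = MC: 124 − 4Q = 72 ⇒ Q = 13, P = 124 − 2·13 = 98.

Competition: Q = 26; Monopoly: Q = 13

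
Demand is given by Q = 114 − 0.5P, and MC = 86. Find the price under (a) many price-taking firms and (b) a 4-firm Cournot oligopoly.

Competition: P = 86; Cournot: P = 114.4

Inverting demand: P = 228 − 2Q.
Competitive firms price at marginal cost: P = 86, giving Q = 71.
In a 4-firm Cournot equilibrium, symmetry and the first-order condition give q = (228 − 86)/(10) = 14.2. So Q = 56.8 and P = 114.4.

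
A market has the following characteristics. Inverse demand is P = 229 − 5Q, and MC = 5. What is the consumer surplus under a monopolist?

CS = 1254.4

The monopolist equates marginal revenue to marginal cost: 229 − 10Q = 5, so Q = 22.4. From demand, P = 117.
CS = ½·(229 − 117)·22.4 = 1254.4.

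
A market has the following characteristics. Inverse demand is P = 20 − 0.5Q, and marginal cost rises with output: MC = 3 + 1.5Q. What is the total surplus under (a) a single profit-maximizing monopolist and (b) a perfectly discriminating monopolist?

Monopoly sets MR = MC: 20 − Q = 3 + 1.5Q ⇒ Q = 6.8, P = 20 − 0.5·6.8 = 16.6.
CS = ½·(20 − 16.6)·6.8 = 11.56; PS = (16.6·6.8 − 3·6.8 − ½·1.5·6.8²) = 57.8; TS = 69.36.
With perfect price discrimination, output is the efficient level Q = 8.5 (where demand meets MC), but every buyer pays their willingness to pay: CS = 0 and PS = total surplus.
TS = 72.25 (equal to competitive TS).

Monopoly: TS = 69.36; Perfect PD: TS = 72.25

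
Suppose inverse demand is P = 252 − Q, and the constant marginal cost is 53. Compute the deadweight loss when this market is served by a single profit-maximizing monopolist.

DWL = 4950.125

Competitive firms price at marginal cost: P = 53, giving Q = 199.
Monopoly sets MR = MC: 252 − 2Q = 53 ⇒ Q = 99.5, P = 252 − 99.5 = 152.5.
DWL is the triangle between Q = 99.5 and Q = 199: ½·(199 − 99.5)·(152.5 − 53) = 4950.125.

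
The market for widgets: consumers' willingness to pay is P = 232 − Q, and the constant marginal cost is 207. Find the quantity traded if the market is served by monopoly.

Q = 12.5

A monopolist chooses Q where MR = MC. MR = 232 − 2Q; setting this equal to 207 gives Q = 12.5 and P = 219.5.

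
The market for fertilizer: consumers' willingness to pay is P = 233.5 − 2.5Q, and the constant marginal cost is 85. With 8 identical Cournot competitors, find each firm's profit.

In a 8-firm Cournot equilibrium, symmetry and the first-order condition give q = (233.5 − 85)/(22.5) = 6.6. So Q = 52.8 and P = 101.5.
Each firm's profit = (101.5 − 85)·6.6 = 108.9.

π_i = 108.9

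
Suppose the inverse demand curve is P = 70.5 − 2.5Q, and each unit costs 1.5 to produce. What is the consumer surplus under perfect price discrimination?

A perfectly discriminating monopolist sells every unit with P(Q) ≥ MC(Q), so output equals the competitive quantity Q = 27.6. Each buyer pays their reservation price, so CS = 0 and the firm captures all surplus.
CS = 0.

CS = 0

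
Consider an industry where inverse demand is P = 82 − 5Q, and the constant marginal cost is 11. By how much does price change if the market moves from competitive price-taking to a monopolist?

Under competition P = MC = 11, so Q = (82 − 11)/5 = 14.2.
The monopolist equates marginal revenue to marginal cost: 82 − 10Q = 11, so Q = 7.1. From demand, P = 46.5.
Change in price: 46.5 − 11 = 35.5.

Price rises by 35.5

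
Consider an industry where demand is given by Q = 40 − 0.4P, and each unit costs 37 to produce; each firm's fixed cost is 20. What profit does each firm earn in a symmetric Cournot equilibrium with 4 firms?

Inverting demand: P = 100 − 2.5Q.
Cournot with 4 identical firms: the symmetric best-response condition is 100 − 12.5q = 37. Each firm produces q = 5.04, total output Q = 20.16, price P = 49.6.
Each firm's profit = (49.6 − 37)·5.04 − 20 = 43.504.

π_i = 43.504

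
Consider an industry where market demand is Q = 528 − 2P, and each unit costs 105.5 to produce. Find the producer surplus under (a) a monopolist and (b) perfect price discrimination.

Inverting demand: P = 264 − 0.5Q.
A monopolist chooses Q where MR = MC. MR = 264 − Q; setting this equal to 105.5 gives Q = 158.5 and P = 184.75.
PS = (184.75 − 105.5)·158.5 = 12561.125.
Under first-degree price discrimination the firm charges each unit its demand price and produces up to where P = MC, i.e. Q = 317. Consumer surplus is zero; producer surplus equals total surplus.
PS = ½·(264 − 105.5)·317 = 25122.25.

Monopoly: PS = 12561.125; Perfect PD: PS = 25122.25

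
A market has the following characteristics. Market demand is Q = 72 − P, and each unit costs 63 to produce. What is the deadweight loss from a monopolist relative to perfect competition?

DWL = 10.125

Inverting demand: P = 72 − Q.
Perfect competition: P = MC = 63, so 72 − Q = 63 and Q = 9.
The monopolist equates marginal revenue to marginal cost: 72 − 2Q = 63, so Q = 4.5. From demand, P = 67.5.
DWL is the triangle between Q = 4.5 and Q = 9: ½·(9 − 4.5)·(67.5 − 63) = 10.125.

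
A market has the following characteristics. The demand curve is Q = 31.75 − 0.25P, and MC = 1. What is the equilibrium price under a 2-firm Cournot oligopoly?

Inverting demand: P = 127 − 4Q.
Cournot with 2 identical firms: the symmetric best-response condition is 127 − 12q = 1. Each firm produces q = 10.5, total output Q = 21, price P = 43.

P = 43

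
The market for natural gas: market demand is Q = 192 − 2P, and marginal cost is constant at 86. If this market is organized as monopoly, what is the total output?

Q = 10

Inverting demand: P = 96 − 0.5Q.
Monopoly sets MR = MC: 96 − Q = 86 ⇒ Q = 10, P = 96 − 0.5·10 = 91.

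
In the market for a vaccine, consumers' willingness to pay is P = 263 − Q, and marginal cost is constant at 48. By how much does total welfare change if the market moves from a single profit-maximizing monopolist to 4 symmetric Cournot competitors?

Monopoly sets MR = MC: 263 − 2Q = 48 ⇒ Q = 107.5, P = 263 − 107.5 = 155.5.
CS = ½·(263 − 155.5)·107.5 = 5778.125; PS = (155.5 − 48)·107.5 = 11556.25; TS = 17334.375.
In a 4-firm Cournot equilibrium, symmetry and the first-order condition give q = (263 − 48)/(5) = 43. So Q = 172 and P = 91.
CS = ½·(263 − 91)·172 = 14792; PS = (91 − 48)·172 = 7396; TS = 22188.
Change in total welfare: 22188 − 17334.375 = 4853.625.

Total welfare rises by 4853.625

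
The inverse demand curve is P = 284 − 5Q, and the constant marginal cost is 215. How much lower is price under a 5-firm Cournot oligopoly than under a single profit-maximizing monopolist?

The monopolist equates marginal revenue to marginal cost: 284 − 10Q = 215, so Q = 6.9. From demand, P = 249.5.
With 5 symmetric Cournot firms, each firm's FOC gives 284 − 30q = 215, so q = 2.3, Q = 5·2.3 = 11.5, and P = 226.5.
Change in price: 226.5 − 249.5 = −23.

P falls by 23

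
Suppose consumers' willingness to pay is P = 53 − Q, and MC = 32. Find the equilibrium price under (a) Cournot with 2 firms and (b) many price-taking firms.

In a 2-firm Cournot equilibrium, symmetry and the first-order condition give q = (53 − 32)/(3) = 7. So Q = 14 and P = 39.
Perfect competition: P = MC = 32, so 53 − Q = 32 and Q = 21.

Cournot: P = 39; Competition: P = 32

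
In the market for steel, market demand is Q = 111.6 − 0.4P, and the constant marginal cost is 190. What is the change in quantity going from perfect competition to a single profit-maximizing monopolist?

Inverting demand: P = 279 − 2.5Q.
Perfect competition: P = MC = 190, so 279 − 2.5Q = 190 and Q = 35.6.
A monopolist chooses Q where MR = MC. MR = 279 − 5Q; setting this equal to 190 gives Q = 17.8 and P = 234.5.
Change in quantity: 17.8 − 35.6 = −17.8.

Q falls by 17.8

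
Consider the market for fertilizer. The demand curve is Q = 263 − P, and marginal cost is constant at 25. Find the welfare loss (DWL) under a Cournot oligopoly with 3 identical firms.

Inverting demand: P = 263 − Q.
Competitive firms price at marginal cost: P = 25, giving Q = 238.
Cournot with 3 identical firms: the symmetric best-response condition is 263 − 4q = 25. Each firm produces q = 59.5, total output Q = 178.5, price P = 84.5.
DWL is the triangle between Q = 178.5 and Q = 238: ½·(238 − 178.5)·(84.5 − 25) = 1770.125.

DWL = 1770.125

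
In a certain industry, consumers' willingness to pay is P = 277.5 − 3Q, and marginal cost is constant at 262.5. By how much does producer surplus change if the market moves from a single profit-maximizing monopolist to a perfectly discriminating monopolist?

The monopolist equates marginal revenue to marginal cost: 277.5 − 6Q = 262.5, so Q = 2.5. From demand, P = 270.
PS = (270 − 262.5)·2.5 = 18.75.
A perfectly discriminating monopolist sells every unit with P(Q) ≥ MC(Q), so output equals the competitive quantity Q = 5. Each buyer pays their reservation price, so CS = 0 and the firm captures all surplus.
PS = ½·(277.5 − 262.5)·5 = 37.5.
Change in producer surplus: 37.5 − 18.75 = 18.75.

PS rises by 18.75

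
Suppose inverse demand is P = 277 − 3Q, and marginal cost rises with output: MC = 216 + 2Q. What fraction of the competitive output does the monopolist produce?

Q_m/Q_c = 0.625

A monopolist chooses Q where MR = MC. MR = 277 − 6Q; setting this equal to 216 + 2Q gives Q = 7.625 and P = 254.125.
Under competition P = MC: 277 − 3Q = 216 + 2Q ⇒ Q = 12.2, P = 240.4.
Ratio Q_m/Q_c = 7.625/12.2 = 0.625.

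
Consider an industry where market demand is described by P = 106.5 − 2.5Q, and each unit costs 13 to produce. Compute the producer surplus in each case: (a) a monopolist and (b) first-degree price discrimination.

Monopoly: PS = 874.225; Perfect PD: PS = 1748.45

A monopolist chooses Q where MR = MC. MR = 106.5 − 5Q; setting this equal to 13 gives Q = 18.7 and P = 59.75.
PS = (59.75 − 13)·18.7 = 874.225.
Under first-degree price discrimination the firm charges each unit its demand price and produces up to where P = MC, i.e. Q = 37.4. Consumer surplus is zero; producer surplus equals total surplus.
PS = ½·(106.5 − 13)·37.4 = 1748.45.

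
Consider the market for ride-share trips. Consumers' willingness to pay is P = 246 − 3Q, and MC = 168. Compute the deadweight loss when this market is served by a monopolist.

Under competition P = MC = 168, so Q = (246 − 168)/3 = 26.
Monopoly sets MR = MC: 246 − 6Q = 168 ⇒ Q = 13, P = 246 − 3·13 = 207.
DWL is the triangle between Q = 13 and Q = 26: ½·(26 − 13)·(207 − 168) = 253.5.

DWL = 253.5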